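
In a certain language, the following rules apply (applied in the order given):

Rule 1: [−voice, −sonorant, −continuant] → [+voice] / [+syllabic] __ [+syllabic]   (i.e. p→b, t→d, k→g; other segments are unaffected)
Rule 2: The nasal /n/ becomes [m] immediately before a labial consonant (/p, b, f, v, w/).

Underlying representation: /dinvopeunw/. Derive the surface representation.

Rule 1 (intervocalic voicing): /p/ is a voiceless stop between vowels /o/ and /e/, so it voices to [b]. /dinvopeunw/ → dinvobeunw.
Rule 2 (nasal place assimilation): /n/ precedes the labial consonant /v/, so it assimilates in place to [m]. /n/ precedes the labial consonant /w/, so it assimilates in place to [m]. /dinvobeunw/ → dimvobeumw.

dimvobeumw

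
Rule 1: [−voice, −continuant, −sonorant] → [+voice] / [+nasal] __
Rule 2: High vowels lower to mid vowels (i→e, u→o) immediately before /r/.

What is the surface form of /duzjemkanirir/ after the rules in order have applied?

Rule 1 (post-nasal voicing): /k/ is a voiceless stop immediately after the nasal /m/, so it voices to [g]. /duzjemkanirir/ → duzjemganirir.
Rule 2 (pre-rhotic lowering): /i/ is a high vowel immediately before /r/, so it lowers to [e]. /i/ is a high vowel immediately before /r/, so it lowers to [e]. /duzjemganirir/ → duzjemganerer.

duzjemganerer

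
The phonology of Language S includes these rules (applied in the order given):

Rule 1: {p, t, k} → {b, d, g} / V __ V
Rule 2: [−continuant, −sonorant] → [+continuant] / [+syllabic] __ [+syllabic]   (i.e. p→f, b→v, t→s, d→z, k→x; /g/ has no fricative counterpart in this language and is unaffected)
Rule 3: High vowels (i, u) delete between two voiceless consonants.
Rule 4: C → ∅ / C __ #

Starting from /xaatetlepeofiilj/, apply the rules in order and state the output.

xaazetleveofiil

Rule 1 (intervocalic voicing): /t/ is a voiceless stop between vowels /a/ and /e/, so it voices to [d]. /p/ is a voiceless stop between vowels /e/ and /e/, so it voices to [b]. /xaatetlepeofiilj/ → xaadetlebeofiilj.
Rule 2 (intervocalic spirantization): /d/ is a stop between vowels /a/ and /e/, so it spirantizes to the fricative [z]. /b/ is a stop between vowels /e/ and /e/, so it spirantizes to the fricative [v]. /xaadetlebeofiilj/ → xaazetleveofiilj.
Rule 3 (high vowel syncope): no segment meets the environment; /xaazetleveofiilj/ is unchanged.
Rule 4 (final cluster simplification): /j/ is the second consonant of a word-final cluster /lj/, so it deletes. /xaazetleveofiilj/ → xaazetleveofiil.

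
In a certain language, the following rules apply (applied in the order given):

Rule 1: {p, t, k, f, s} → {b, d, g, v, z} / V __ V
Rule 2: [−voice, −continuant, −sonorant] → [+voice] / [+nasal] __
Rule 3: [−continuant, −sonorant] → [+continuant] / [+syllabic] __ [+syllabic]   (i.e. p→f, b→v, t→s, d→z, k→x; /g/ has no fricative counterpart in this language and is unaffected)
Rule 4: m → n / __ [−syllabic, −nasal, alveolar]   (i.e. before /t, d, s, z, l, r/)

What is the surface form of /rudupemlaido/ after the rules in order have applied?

ruzuvenlaizo

Rule 1 (intervocalic voicing): /p/ is a voiceless obstruent between vowels /u/ and /e/, so it voices to [b]. /rudupemlaido/ → rudubemlaido.
Rule 2 (post-nasal voicing): no segment meets the environment; /rudubemlaido/ is unchanged.
Rule 3 (intervocalic spirantization): /d/ is a stop between vowels /u/ and /u/, so it spirantizes to the fricative [z]. /b/ is a stop between vowels /u/ and /e/, so it spirantizes to the fricative [v]. /d/ is a stop between vowels /i/ and /o/, so it spirantizes to the fricative [z]. /rudubemlaido/ → ruzuvemlaizo.
Rule 4 (nasal place assimilation): /m/ precedes the alveolar consonant /l/, so it assimilates in place to [n]. /ruzuvemlaizo/ → ruzuvenlaizo.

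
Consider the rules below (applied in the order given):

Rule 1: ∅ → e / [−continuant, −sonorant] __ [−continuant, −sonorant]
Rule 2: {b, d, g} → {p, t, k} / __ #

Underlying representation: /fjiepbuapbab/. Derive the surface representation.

Rule 1 (stop-cluster e-epenthesis): /p/ and /b/ form a stop–stop cluster, so [e] is inserted between them. /p/ and /b/ form a stop–stop cluster, so [e] is inserted between them. /fjiepbuapbab/ → fjiepebuapebab.
Rule 2 (final devoicing): /b/ is a voiced stop in word-final position, so it devoices to [p]. /fjiepebuapebab/ → fjiepebuapebap.

fjiepebuapebap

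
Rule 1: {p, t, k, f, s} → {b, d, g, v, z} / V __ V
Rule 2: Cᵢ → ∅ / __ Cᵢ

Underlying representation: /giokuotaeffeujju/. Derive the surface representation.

Rule 1 (intervocalic voicing): /k/ is a voiceless obstruent between vowels /o/ and /u/, so it voices to [g]. /t/ is a voiceless obstruent between vowels /o/ and /a/, so it voices to [d]. /giokuotaeffeujju/ → gioguodaeffeujju.
Rule 2 (degemination): /ff/ is a geminate; the first /f/ deletes. /jj/ is a geminate; the first /j/ deletes. /gioguodaeffeujju/ → gioguodaefeuju.

gioguodaefeuju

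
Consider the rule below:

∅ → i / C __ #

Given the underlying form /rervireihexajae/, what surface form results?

rervireihexajae

No segment of /rervireihexajae/ meets the structural description of the rule, so the form surfaces unchanged.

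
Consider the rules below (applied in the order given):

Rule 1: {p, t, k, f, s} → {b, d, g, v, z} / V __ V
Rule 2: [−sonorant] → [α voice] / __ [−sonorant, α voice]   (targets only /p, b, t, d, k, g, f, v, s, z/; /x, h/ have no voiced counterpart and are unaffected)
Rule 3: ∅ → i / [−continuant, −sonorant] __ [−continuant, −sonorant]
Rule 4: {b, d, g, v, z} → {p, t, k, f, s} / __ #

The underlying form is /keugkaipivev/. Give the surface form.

keukikaibivef

Rule 1 (intervocalic voicing): /p/ is a voiceless obstruent between vowels /i/ and /i/, so it voices to [b]. /keugkaipivev/ → keugkaibivev.
Rule 2 (regressive voicing assimilation): /g/ precedes the voiceless obstruent /k/, so it devoices to [k] by assimilation. /keugkaibivev/ → keukkaibivev.
Rule 3 (stop-cluster i-epenthesis): /k/ and /k/ form a stop–stop cluster, so [i] is inserted between them. /keukkaibivev/ → keukikaibivev.
Rule 4 (final devoicing): /v/ is a voiced obstruent in word-final position, so it devoices to [f]. /keukikaibivev/ → keukikaibivef.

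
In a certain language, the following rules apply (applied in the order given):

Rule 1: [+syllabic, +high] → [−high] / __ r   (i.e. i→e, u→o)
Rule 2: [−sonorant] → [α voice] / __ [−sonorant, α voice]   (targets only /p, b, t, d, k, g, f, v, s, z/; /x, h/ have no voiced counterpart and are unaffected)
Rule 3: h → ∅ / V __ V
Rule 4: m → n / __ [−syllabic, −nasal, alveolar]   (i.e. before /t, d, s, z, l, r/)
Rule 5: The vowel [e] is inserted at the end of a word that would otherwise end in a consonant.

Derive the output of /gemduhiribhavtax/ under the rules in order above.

Rule 1 (pre-rhotic lowering): /i/ is a high vowel immediately before /r/, so it lowers to [e]. /gemduhiribhavtax/ → gemduheribhavtax.
Rule 2 (regressive voicing assimilation): /b/ precedes the voiceless obstruent /h/, so it devoices to [p] by assimilation. /v/ precedes the voiceless obstruent /t/, so it devoices to [f] by assimilation. /gemduheribhavtax/ → gemduheriphaftax.
Rule 3 (intervocalic h-deletion): /h/ occurs between vowels /u/ and /e/, so it deletes. /gemduheriphaftax/ → gemdueriphaftax.
Rule 4 (nasal place assimilation): /m/ precedes the alveolar consonant /d/, so it assimilates in place to [n]. /gemdueriphaftax/ → gendueriphaftax.
Rule 5 (final e-epenthesis): the form ends in the consonant /x/, so [e] is inserted word-finally. /gendueriphaftax/ → gendueriphaftaxe.

gendueriphaftaxe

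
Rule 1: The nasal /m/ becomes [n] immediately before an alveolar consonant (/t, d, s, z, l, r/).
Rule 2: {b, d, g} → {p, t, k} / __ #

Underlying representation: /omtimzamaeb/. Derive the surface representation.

Rule 1 (nasal place assimilation): /m/ precedes the alveolar consonant /t/, so it assimilates in place to [n]. /m/ precedes the alveolar consonant /z/, so it assimilates in place to [n]. /omtimzamaeb/ → ontinzamaeb.
Rule 2 (final devoicing): /b/ is a voiced stop in word-final position, so it devoices to [p]. /ontinzamaeb/ → ontinzamaep.

ontinzamaep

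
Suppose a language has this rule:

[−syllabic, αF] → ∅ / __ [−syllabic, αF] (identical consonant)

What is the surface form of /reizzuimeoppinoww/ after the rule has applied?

/zz/ is a geminate; the first /z/ deletes.
/pp/ is a geminate; the first /p/ deletes.
/ww/ is a geminate; the first /w/ deletes.
Surface form: [reizuimeopinow].

reizuimeopinow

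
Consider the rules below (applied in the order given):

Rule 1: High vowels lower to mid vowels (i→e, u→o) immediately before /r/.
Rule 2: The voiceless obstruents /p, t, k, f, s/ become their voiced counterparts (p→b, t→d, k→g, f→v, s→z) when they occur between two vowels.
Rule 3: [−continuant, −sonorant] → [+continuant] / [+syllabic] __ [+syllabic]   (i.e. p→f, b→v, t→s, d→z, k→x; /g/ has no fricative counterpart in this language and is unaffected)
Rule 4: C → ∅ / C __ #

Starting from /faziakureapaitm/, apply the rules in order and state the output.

Rule 1 (pre-rhotic lowering): /u/ is a high vowel immediately before /r/, so it lowers to [o]. /faziakureapaitm/ → faziakoreapaitm.
Rule 2 (intervocalic voicing): /k/ is a voiceless obstruent between vowels /a/ and /o/, so it voices to [g]. /p/ is a voiceless obstruent between vowels /a/ and /a/, so it voices to [b]. /faziakoreapaitm/ → faziagoreabaitm.
Rule 3 (intervocalic spirantization): /b/ is a stop between vowels /a/ and /a/, so it spirantizes to the fricative [v]. /faziagoreabaitm/ → faziagoreavaitm.
Rule 4 (final cluster simplification): /m/ is the second consonant of a word-final cluster /tm/, so it deletes. /faziagoreavaitm/ → faziagoreavait.

faziagoreavait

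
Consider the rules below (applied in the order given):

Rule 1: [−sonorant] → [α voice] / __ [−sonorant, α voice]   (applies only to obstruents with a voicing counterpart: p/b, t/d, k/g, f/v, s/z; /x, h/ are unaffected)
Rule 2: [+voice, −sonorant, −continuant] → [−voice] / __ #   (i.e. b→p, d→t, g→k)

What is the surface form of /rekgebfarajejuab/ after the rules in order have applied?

reggepfarajejuap

Rule 1 (regressive voicing assimilation): /k/ precedes the voiced obstruent /g/, so it voices to [g] by assimilation. /b/ precedes the voiceless obstruent /f/, so it devoices to [p] by assimilation. /rekgebfarajejuab/ → reggepfarajejuab.
Rule 2 (final devoicing): /b/ is a voiced stop in word-final position, so it devoices to [p]. /reggepfarajejuab/ → reggepfarajejuap.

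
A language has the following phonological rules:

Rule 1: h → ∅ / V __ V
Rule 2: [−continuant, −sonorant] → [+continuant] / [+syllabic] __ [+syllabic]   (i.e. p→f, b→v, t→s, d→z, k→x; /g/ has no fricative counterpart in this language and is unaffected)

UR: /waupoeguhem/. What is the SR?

Rule 1 (intervocalic h-deletion): /h/ occurs between vowels /u/ and /e/, so it deletes. /waupoeguhem/ → waupoeguem.
Rule 2 (intervocalic spirantization): /p/ is a stop between vowels /u/ and /o/, so it spirantizes to the fricative [f]. /waupoeguem/ → waufoeguem.

waufoeguem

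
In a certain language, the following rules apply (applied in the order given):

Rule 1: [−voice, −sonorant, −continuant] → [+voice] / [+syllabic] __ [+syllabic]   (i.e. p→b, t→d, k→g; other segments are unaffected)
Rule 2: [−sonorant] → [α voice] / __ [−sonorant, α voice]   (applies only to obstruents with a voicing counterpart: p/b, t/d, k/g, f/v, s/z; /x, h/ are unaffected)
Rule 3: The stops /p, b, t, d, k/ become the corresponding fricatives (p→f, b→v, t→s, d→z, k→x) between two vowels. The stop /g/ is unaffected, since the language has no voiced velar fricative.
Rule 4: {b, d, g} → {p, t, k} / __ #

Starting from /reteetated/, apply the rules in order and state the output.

rezeezazet

Rule 1 (intervocalic voicing): /t/ is a voiceless stop between vowels /e/ and /e/, so it voices to [d]. /t/ is a voiceless stop between vowels /e/ and /a/, so it voices to [d]. /t/ is a voiceless stop between vowels /a/ and /e/, so it voices to [d]. /reteetated/ → redeedaded.
Rule 2 (regressive voicing assimilation): no segment meets the environment; /redeedaded/ is unchanged.
Rule 3 (intervocalic spirantization): /d/ is a stop between vowels /e/ and /e/, so it spirantizes to the fricative [z]. /d/ is a stop between vowels /e/ and /a/, so it spirantizes to the fricative [z]. /d/ is a stop between vowels /a/ and /e/, so it spirantizes to the fricative [z]. /redeedaded/ → rezeezazed.
Rule 4 (final devoicing): /d/ is a voiced stop in word-final position, so it devoices to [t]. /rezeezazed/ → rezeezazet.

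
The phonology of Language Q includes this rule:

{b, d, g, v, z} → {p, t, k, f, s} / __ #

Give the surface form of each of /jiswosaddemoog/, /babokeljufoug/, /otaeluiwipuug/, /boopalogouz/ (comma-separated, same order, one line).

/jiswosaddemoog/: /g/ is a voiced obstruent in word-final position, so it devoices to [k]. → [jiswosaddemook].
/babokeljufoug/: /g/ is a voiced obstruent in word-final position, so it devoices to [k]. → [babokeljufouk].
/otaeluiwipuug/: /g/ is a voiced obstruent in word-final position, so it devoices to [k]. → [otaeluiwipuuk].
/boopalogouz/: /z/ is a voiced obstruent in word-final position, so it devoices to [s]. → [boopalogous].

jiswosaddemook, babokeljufouk, otaeluiwipuuk, boopalogous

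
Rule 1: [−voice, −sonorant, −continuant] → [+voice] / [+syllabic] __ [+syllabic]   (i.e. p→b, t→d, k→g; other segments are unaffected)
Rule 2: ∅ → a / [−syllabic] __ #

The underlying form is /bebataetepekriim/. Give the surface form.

bebadaedebekriima

Rule 1 (intervocalic voicing): /t/ is a voiceless stop between vowels /a/ and /a/, so it voices to [d]. /t/ is a voiceless stop between vowels /e/ and /e/, so it voices to [d]. /p/ is a voiceless stop between vowels /e/ and /e/, so it voices to [b]. /bebataetepekriim/ → bebadaedebekriim.
Rule 2 (final a-epenthesis): the form ends in the consonant /m/, so [a] is inserted word-finally. /bebadaedebekriim/ → bebadaedebekriima.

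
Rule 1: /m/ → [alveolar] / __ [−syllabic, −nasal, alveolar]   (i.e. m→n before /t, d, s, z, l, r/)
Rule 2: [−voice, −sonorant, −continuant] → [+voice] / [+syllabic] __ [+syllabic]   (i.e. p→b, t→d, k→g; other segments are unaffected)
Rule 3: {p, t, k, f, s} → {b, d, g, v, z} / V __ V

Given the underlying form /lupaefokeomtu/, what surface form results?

Rule 1 (nasal place assimilation): /m/ precedes the alveolar consonant /t/, so it assimilates in place to [n]. /lupaefokeomtu/ → lupaefokeontu.
Rule 2 (intervocalic voicing): /p/ is a voiceless stop between vowels /u/ and /a/, so it voices to [b]. /k/ is a voiceless stop between vowels /o/ and /e/, so it voices to [g]. /lupaefokeontu/ → lubaefogeontu.
Rule 3 (intervocalic voicing): /f/ is a voiceless obstruent between vowels /e/ and /o/, so it voices to [v]. /lubaefogeontu/ → lubaevogeontu.

lubaevogeontu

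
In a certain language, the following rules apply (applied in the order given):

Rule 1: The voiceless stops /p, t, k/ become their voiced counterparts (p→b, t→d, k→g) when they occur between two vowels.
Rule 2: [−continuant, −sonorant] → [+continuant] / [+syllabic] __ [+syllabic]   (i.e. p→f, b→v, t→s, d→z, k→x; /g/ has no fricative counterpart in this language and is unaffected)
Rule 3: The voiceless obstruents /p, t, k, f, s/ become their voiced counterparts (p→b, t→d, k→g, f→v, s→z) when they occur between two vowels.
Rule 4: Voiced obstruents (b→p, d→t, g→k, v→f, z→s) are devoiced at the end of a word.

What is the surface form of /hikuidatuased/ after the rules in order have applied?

higuizazuazet

Rule 1 (intervocalic voicing): /k/ is a voiceless stop between vowels /i/ and /u/, so it voices to [g]. /t/ is a voiceless stop between vowels /a/ and /u/, so it voices to [d]. /hikuidatuased/ → higuidaduased.
Rule 2 (intervocalic spirantization): /d/ is a stop between vowels /i/ and /a/, so it spirantizes to the fricative [z]. /d/ is a stop between vowels /a/ and /u/, so it spirantizes to the fricative [z]. /higuidaduased/ → higuizazuased.
Rule 3 (intervocalic voicing): /s/ is a voiceless obstruent between vowels /a/ and /e/, so it voices to [z]. /higuizazuased/ → higuizazuazed.
Rule 4 (final devoicing): /d/ is a voiced obstruent in word-final position, so it devoices to [t]. /higuizazuazed/ → higuizazuazet.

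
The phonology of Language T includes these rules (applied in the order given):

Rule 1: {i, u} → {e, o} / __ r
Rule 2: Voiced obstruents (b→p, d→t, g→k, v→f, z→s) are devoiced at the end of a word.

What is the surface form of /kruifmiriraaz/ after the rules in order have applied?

kruifmereraas

Rule 1 (pre-rhotic lowering): /i/ is a high vowel immediately before /r/, so it lowers to [e]. /i/ is a high vowel immediately before /r/, so it lowers to [e]. /kruifmiriraaz/ → kruifmereraaz.
Rule 2 (final devoicing): /z/ is a voiced obstruent in word-final position, so it devoices to [s]. /kruifmereraaz/ → kruifmereraas.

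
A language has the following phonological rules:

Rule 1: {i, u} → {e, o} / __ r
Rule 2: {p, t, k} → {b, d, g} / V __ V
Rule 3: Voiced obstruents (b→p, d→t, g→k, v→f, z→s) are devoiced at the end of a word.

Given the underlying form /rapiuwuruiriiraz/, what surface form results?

rabiuworuerieras

Rule 1 (pre-rhotic lowering): /u/ is a high vowel immediately before /r/, so it lowers to [o]. /i/ is a high vowel immediately before /r/, so it lowers to [e]. /i/ is a high vowel immediately before /r/, so it lowers to [e]. /rapiuwuruiriiraz/ → rapiuworuerieraz.
Rule 2 (intervocalic voicing): /p/ is a voiceless stop between vowels /a/ and /i/, so it voices to [b]. /rapiuworuerieraz/ → rabiuworuerieraz.
Rule 3 (final devoicing): /z/ is a voiced obstruent in word-final position, so it devoices to [s]. /rabiuworuerieraz/ → rabiuworuerieras.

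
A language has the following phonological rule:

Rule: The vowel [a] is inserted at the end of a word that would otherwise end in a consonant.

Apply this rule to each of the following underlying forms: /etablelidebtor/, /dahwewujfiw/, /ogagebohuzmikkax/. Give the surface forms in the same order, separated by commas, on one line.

/etablelidebtor/: the form ends in the consonant /r/, so [a] is inserted word-finally. → [etablelidebtora].
/dahwewujfiw/: the form ends in the consonant /w/, so [a] is inserted word-finally. → [dahwewujfiwa].
/ogagebohuzmikkax/: the form ends in the consonant /x/, so [a] is inserted word-finally. → [ogagebohuzmikkaxa].

etablelidebtora, dahwewujfiwa, ogagebohuzmikkaxa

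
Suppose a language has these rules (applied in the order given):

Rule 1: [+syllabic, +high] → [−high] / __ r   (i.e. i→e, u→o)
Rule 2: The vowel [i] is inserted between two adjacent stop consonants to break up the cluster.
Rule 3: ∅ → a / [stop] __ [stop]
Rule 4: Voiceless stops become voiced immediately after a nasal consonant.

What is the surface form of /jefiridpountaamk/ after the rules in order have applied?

Rule 1 (pre-rhotic lowering): /i/ is a high vowel immediately before /r/, so it lowers to [e]. /jefiridpountaamk/ → jeferidpountaamk.
Rule 2 (stop-cluster i-epenthesis): /d/ and /p/ form a stop–stop cluster, so [i] is inserted between them. /jeferidpountaamk/ → jeferidipountaamk.
Rule 3 (stop-cluster a-epenthesis): no segment meets the environment; /jeferidipountaamk/ is unchanged.
Rule 4 (post-nasal voicing): /t/ is a voiceless stop immediately after the nasal /n/, so it voices to [d]. /k/ is a voiceless stop immediately after the nasal /m/, so it voices to [g]. /jeferidipountaamk/ → jeferidipoundaamg.

jeferidipoundaamg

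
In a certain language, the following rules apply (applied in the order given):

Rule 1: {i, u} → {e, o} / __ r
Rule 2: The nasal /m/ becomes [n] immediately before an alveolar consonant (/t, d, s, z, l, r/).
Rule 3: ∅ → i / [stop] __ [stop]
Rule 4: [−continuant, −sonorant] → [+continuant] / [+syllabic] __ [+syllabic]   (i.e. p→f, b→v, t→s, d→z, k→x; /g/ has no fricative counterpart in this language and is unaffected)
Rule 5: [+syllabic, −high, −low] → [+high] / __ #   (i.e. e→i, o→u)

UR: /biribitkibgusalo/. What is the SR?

berivisixivigusalu

Rule 1 (pre-rhotic lowering): /i/ is a high vowel immediately before /r/, so it lowers to [e]. /biribitkibgusalo/ → beribitkibgusalo.
Rule 2 (nasal place assimilation): no segment meets the environment; /beribitkibgusalo/ is unchanged.
Rule 3 (stop-cluster i-epenthesis): /t/ and /k/ form a stop–stop cluster, so [i] is inserted between them. /b/ and /g/ form a stop–stop cluster, so [i] is inserted between them. /beribitkibgusalo/ → beribitikibigusalo.
Rule 4 (intervocalic spirantization): /b/ is a stop between vowels /i/ and /i/, so it spirantizes to the fricative [v]. /t/ is a stop between vowels /i/ and /i/, so it spirantizes to the fricative [s]. /k/ is a stop between vowels /i/ and /i/, so it spirantizes to the fricative [x]. /b/ is a stop between vowels /i/ and /i/, so it spirantizes to the fricative [v]. /beribitikibigusalo/ → berivisixivigusalo.
Rule 5 (final vowel raising): /o/ is a mid vowel in word-final position, so it raises to [u]. /berivisixivigusalo/ → berivisixivigusalu.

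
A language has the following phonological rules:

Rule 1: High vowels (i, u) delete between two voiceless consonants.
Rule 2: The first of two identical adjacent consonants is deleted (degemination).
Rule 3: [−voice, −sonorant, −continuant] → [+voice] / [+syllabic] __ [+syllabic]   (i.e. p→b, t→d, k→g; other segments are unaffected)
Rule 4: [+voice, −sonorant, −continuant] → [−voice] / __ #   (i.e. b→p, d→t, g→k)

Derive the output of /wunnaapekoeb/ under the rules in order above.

wunaabegoep

Rule 1 (high vowel syncope): no segment meets the environment; /wunnaapekoeb/ is unchanged.
Rule 2 (degemination): /nn/ is a geminate; the first /n/ deletes. /wunnaapekoeb/ → wunaapekoeb.
Rule 3 (intervocalic voicing): /p/ is a voiceless stop between vowels /a/ and /e/, so it voices to [b]. /k/ is a voiceless stop between vowels /e/ and /o/, so it voices to [g]. /wunaapekoeb/ → wunaabegoeb.
Rule 4 (final devoicing): /b/ is a voiced stop in word-final position, so it devoices to [p]. /wunaabegoeb/ → wunaabegoep.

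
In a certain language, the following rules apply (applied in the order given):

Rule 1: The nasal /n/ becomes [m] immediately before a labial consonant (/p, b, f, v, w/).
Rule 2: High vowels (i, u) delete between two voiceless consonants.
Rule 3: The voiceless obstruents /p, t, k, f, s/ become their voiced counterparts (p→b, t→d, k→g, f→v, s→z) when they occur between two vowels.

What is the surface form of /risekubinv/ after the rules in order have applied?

rizegubimv

Rule 1 (nasal place assimilation): /n/ precedes the labial consonant /v/, so it assimilates in place to [m]. /risekubinv/ → risekubimv.
Rule 2 (high vowel syncope): no segment meets the environment; /risekubimv/ is unchanged.
Rule 3 (intervocalic voicing): /s/ is a voiceless obstruent between vowels /i/ and /e/, so it voices to [z]. /k/ is a voiceless obstruent between vowels /e/ and /u/, so it voices to [g]. /risekubimv/ → rizegubimv.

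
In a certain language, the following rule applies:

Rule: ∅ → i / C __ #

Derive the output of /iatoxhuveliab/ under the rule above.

the form ends in the consonant /b/, so [i] is inserted word-finally.
Surface form: [iatoxhuveliabi].

iatoxhuveliabi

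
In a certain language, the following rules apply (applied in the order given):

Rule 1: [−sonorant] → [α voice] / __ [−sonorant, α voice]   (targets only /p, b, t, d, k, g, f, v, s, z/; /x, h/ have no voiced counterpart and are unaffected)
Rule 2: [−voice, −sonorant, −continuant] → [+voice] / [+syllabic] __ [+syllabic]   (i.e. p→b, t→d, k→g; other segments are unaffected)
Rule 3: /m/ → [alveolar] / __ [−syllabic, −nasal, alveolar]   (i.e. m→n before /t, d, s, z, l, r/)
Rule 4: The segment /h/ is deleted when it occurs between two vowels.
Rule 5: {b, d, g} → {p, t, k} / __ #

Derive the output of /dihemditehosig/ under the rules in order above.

diendideosik

Rule 1 (regressive voicing assimilation): no segment meets the environment; /dihemditehosig/ is unchanged.
Rule 2 (intervocalic voicing): /t/ is a voiceless stop between vowels /i/ and /e/, so it voices to [d]. /dihemditehosig/ → dihemdidehosig.
Rule 3 (nasal place assimilation): /m/ precedes the alveolar consonant /d/, so it assimilates in place to [n]. /dihemdidehosig/ → dihendidehosig.
Rule 4 (intervocalic h-deletion): /h/ occurs between vowels /i/ and /e/, so it deletes. /h/ occurs between vowels /e/ and /o/, so it deletes. /dihendidehosig/ → diendideosig.
Rule 5 (final devoicing): /g/ is a voiced stop in word-final position, so it devoices to [k]. /diendideosig/ → diendideosik.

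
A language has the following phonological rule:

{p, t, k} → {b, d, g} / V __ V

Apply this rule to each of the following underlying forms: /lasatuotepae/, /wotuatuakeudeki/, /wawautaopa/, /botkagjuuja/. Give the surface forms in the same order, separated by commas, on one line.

/lasatuotepae/: /t/ is a voiceless stop between vowels /a/ and /u/, so it voices to [d]. /t/ is a voiceless stop between vowels /o/ and /e/, so it voices to [d]. /p/ is a voiceless stop between vowels /e/ and /a/, so it voices to [b]. → [lasaduodebae].
/wotuatuakeudeki/: /t/ is a voiceless stop between vowels /o/ and /u/, so it voices to [d]. /t/ is a voiceless stop between vowels /a/ and /u/, so it voices to [d]. /k/ is a voiceless stop between vowels /a/ and /e/, so it voices to [g]. /k/ is a voiceless stop between vowels /e/ and /i/, so it voices to [g]. → [woduaduageudegi].
/wawautaopa/: /t/ is a voiceless stop between vowels /u/ and /a/, so it voices to [d]. /p/ is a voiceless stop between vowels /o/ and /a/, so it voices to [b]. → [wawaudaoba].
/botkagjuuja/: the rule's environment is not met; surfaces unchanged as [botkagjuuja].

lasaduodebae, woduaduageudegi, wawaudaoba, botkagjuuja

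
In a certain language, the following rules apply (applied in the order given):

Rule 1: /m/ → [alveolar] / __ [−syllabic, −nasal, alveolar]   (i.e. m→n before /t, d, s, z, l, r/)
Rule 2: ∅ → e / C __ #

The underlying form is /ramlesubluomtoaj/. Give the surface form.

Rule 1 (nasal place assimilation): /m/ precedes the alveolar consonant /l/, so it assimilates in place to [n]. /m/ precedes the alveolar consonant /t/, so it assimilates in place to [n]. /ramlesubluomtoaj/ → ranlesubluontoaj.
Rule 2 (final e-epenthesis): the form ends in the consonant /j/, so [e] is inserted word-finally. /ranlesubluontoaj/ → ranlesubluontoaje.

ranlesubluontoaje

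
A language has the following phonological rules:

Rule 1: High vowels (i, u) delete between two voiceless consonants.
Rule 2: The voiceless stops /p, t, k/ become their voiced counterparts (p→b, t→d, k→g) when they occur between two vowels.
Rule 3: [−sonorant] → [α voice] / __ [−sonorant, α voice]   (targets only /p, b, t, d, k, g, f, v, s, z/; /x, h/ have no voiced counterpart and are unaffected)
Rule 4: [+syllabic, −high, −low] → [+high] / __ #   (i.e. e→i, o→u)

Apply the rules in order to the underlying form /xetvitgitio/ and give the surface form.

xedvidgidiu

Rule 1 (high vowel syncope): no segment meets the environment; /xetvitgitio/ is unchanged.
Rule 2 (intervocalic voicing): /t/ is a voiceless stop between vowels /i/ and /i/, so it voices to [d]. /xetvitgitio/ → xetvitgidio.
Rule 3 (regressive voicing assimilation): /t/ precedes the voiced obstruent /v/, so it voices to [d] by assimilation. /t/ precedes the voiced obstruent /g/, so it voices to [d] by assimilation. /xetvitgidio/ → xedvidgidio.
Rule 4 (final vowel raising): /o/ is a mid vowel in word-final position, so it raises to [u]. /xedvidgidio/ → xedvidgidiu.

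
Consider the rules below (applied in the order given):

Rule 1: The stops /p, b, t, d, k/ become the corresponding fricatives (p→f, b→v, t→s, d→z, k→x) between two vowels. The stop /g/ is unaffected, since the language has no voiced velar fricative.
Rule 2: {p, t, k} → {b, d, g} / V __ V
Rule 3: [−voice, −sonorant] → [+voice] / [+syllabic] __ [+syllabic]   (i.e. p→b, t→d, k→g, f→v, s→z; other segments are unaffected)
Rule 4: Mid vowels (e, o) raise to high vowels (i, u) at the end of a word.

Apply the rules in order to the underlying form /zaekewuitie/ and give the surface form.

Rule 1 (intervocalic spirantization): /k/ is a stop between vowels /e/ and /e/, so it spirantizes to the fricative [x]. /t/ is a stop between vowels /i/ and /i/, so it spirantizes to the fricative [s]. /zaekewuitie/ → zaexewuisie.
Rule 2 (intervocalic voicing): no segment meets the environment; /zaexewuisie/ is unchanged.
Rule 3 (intervocalic voicing): /s/ is a voiceless obstruent between vowels /i/ and /i/, so it voices to [z]. /zaexewuisie/ → zaexewuizie.
Rule 4 (final vowel raising): /e/ is a mid vowel in word-final position, so it raises to [i]. /zaexewuizie/ → zaexewuizii.

zaexewuizii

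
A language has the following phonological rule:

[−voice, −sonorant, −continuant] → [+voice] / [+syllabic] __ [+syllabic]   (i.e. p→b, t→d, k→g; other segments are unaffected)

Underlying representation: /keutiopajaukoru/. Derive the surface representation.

Scanning /keutiopajaukoru/: /k/ at position 1 is not in the conditioning environment; /t/ is a voiceless stop between vowels /u/ and /i/, so it voices to [d]; /p/ is a voiceless stop between vowels /o/ and /a/, so it voices to [b]; /k/ is a voiceless stop between vowels /u/ and /o/, so it voices to [g].
Result: [keudiobajaugoru].

keudiobajaugoru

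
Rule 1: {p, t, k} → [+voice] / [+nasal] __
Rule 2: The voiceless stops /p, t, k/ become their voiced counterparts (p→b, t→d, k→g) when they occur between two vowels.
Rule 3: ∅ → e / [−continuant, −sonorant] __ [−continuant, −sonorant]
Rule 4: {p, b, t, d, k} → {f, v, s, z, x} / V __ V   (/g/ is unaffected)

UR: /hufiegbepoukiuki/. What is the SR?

hufiegevevougiugi

Rule 1 (post-nasal voicing): no segment meets the environment; /hufiegbepoukiuki/ is unchanged.
Rule 2 (intervocalic voicing): /p/ is a voiceless stop between vowels /e/ and /o/, so it voices to [b]. /k/ is a voiceless stop between vowels /u/ and /i/, so it voices to [g]. /k/ is a voiceless stop between vowels /u/ and /i/, so it voices to [g]. /hufiegbepoukiuki/ → hufiegbebougiugi.
Rule 3 (stop-cluster e-epenthesis): /g/ and /b/ form a stop–stop cluster, so [e] is inserted between them. /hufiegbebougiugi/ → hufiegebebougiugi.
Rule 4 (intervocalic spirantization): /b/ is a stop between vowels /e/ and /e/, so it spirantizes to the fricative [v]. /b/ is a stop between vowels /e/ and /o/, so it spirantizes to the fricative [v]. /hufiegebebougiugi/ → hufiegevevougiugi.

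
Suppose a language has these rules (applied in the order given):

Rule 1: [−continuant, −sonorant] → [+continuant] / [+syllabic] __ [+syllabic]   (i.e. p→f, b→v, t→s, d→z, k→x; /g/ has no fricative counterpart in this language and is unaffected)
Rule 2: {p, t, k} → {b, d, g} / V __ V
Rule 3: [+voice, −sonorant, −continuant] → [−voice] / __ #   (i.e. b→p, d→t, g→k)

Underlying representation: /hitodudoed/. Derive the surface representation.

hisozuzoet

Rule 1 (intervocalic spirantization): /t/ is a stop between vowels /i/ and /o/, so it spirantizes to the fricative [s]. /d/ is a stop between vowels /o/ and /u/, so it spirantizes to the fricative [z]. /d/ is a stop between vowels /u/ and /o/, so it spirantizes to the fricative [z]. /hitodudoed/ → hisozuzoed.
Rule 2 (intervocalic voicing): no segment meets the environment; /hisozuzoed/ is unchanged.
Rule 3 (final devoicing): /d/ is a voiced stop in word-final position, so it devoices to [t]. /hisozuzoed/ → hisozuzoet.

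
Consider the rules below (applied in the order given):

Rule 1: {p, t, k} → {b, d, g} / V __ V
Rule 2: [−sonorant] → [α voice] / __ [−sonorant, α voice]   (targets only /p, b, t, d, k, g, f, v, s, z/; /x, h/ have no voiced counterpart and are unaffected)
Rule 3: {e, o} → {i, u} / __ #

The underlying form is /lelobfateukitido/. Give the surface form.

lelopfadeugididu

Rule 1 (intervocalic voicing): /t/ is a voiceless stop between vowels /a/ and /e/, so it voices to [d]. /k/ is a voiceless stop between vowels /u/ and /i/, so it voices to [g]. /t/ is a voiceless stop between vowels /i/ and /i/, so it voices to [d]. /lelobfateukitido/ → lelobfadeugidido.
Rule 2 (regressive voicing assimilation): /b/ precedes the voiceless obstruent /f/, so it devoices to [p] by assimilation. /lelobfadeugidido/ → lelopfadeugidido.
Rule 3 (final vowel raising): /o/ is a mid vowel in word-final position, so it raises to [u]. /lelopfadeugidido/ → lelopfadeugididu.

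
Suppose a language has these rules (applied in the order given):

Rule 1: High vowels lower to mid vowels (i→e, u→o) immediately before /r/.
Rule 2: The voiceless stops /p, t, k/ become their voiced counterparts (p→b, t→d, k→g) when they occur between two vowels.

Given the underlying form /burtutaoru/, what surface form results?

bortudaoru

Rule 1 (pre-rhotic lowering): /u/ is a high vowel immediately before /r/, so it lowers to [o]. /burtutaoru/ → bortutaoru.
Rule 2 (intervocalic voicing): /t/ is a voiceless stop between vowels /u/ and /a/, so it voices to [d]. /bortutaoru/ → bortudaoru.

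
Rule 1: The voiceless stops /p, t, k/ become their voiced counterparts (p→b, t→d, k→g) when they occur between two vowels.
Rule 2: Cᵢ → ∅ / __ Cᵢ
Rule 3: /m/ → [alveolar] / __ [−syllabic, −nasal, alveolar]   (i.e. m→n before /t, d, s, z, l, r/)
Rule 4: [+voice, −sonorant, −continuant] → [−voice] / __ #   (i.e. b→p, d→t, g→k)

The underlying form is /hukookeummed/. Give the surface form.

hugoogeumet

Rule 1 (intervocalic voicing): /k/ is a voiceless stop between vowels /u/ and /o/, so it voices to [g]. /k/ is a voiceless stop between vowels /o/ and /e/, so it voices to [g]. /hukookeummed/ → hugoogeummed.
Rule 2 (degemination): /mm/ is a geminate; the first /m/ deletes. /hugoogeummed/ → hugoogeumed.
Rule 3 (nasal place assimilation): no segment meets the environment; /hugoogeumed/ is unchanged.
Rule 4 (final devoicing): /d/ is a voiced stop in word-final position, so it devoices to [t]. /hugoogeumed/ → hugoogeumet.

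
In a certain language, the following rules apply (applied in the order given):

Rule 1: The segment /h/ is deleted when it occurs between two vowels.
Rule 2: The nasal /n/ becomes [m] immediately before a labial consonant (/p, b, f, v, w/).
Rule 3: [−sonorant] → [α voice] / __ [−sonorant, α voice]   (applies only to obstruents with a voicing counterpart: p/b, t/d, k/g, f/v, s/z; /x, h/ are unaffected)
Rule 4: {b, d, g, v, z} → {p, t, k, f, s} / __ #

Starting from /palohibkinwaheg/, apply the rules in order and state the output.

Rule 1 (intervocalic h-deletion): /h/ occurs between vowels /o/ and /i/, so it deletes. /h/ occurs between vowels /a/ and /e/, so it deletes. /palohibkinwaheg/ → paloibkinwaeg.
Rule 2 (nasal place assimilation): /n/ precedes the labial consonant /w/, so it assimilates in place to [m]. /paloibkinwaeg/ → paloibkimwaeg.
Rule 3 (regressive voicing assimilation): /b/ precedes the voiceless obstruent /k/, so it devoices to [p] by assimilation. /paloibkimwaeg/ → paloipkimwaeg.
Rule 4 (final devoicing): /g/ is a voiced obstruent in word-final position, so it devoices to [k]. /paloipkimwaeg/ → paloipkimwaek.

paloipkimwaek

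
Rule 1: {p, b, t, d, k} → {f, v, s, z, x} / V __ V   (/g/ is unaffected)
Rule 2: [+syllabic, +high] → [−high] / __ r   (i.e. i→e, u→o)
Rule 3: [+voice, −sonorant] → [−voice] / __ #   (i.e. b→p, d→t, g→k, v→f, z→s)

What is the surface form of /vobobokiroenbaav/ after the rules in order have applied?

vovovoxeroenbaaf

Rule 1 (intervocalic spirantization): /b/ is a stop between vowels /o/ and /o/, so it spirantizes to the fricative [v]. /b/ is a stop between vowels /o/ and /o/, so it spirantizes to the fricative [v]. /k/ is a stop between vowels /o/ and /i/, so it spirantizes to the fricative [x]. /vobobokiroenbaav/ → vovovoxiroenbaav.
Rule 2 (pre-rhotic lowering): /i/ is a high vowel immediately before /r/, so it lowers to [e]. /vovovoxiroenbaav/ → vovovoxeroenbaav.
Rule 3 (final devoicing): /v/ is a voiced obstruent in word-final position, so it devoices to [f]. /vovovoxeroenbaav/ → vovovoxeroenbaaf.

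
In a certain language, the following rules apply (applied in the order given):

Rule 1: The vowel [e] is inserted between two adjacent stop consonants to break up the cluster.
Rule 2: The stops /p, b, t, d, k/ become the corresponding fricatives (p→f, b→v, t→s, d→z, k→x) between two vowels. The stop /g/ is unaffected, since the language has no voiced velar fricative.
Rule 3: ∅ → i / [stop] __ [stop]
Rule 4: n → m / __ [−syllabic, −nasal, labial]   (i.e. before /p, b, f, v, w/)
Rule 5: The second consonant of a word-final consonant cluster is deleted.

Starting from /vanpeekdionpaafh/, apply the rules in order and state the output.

Rule 1 (stop-cluster e-epenthesis): /k/ and /d/ form a stop–stop cluster, so [e] is inserted between them. /vanpeekdionpaafh/ → vanpeekedionpaafh.
Rule 2 (intervocalic spirantization): /k/ is a stop between vowels /e/ and /e/, so it spirantizes to the fricative [x]. /d/ is a stop between vowels /e/ and /i/, so it spirantizes to the fricative [z]. /vanpeekedionpaafh/ → vanpeexezionpaafh.
Rule 3 (stop-cluster i-epenthesis): no segment meets the environment; /vanpeexezionpaafh/ is unchanged.
Rule 4 (nasal place assimilation): /n/ precedes the labial consonant /p/, so it assimilates in place to [m]. /n/ precedes the labial consonant /p/, so it assimilates in place to [m]. /vanpeexezionpaafh/ → vampeexeziompaafh.
Rule 5 (final cluster simplification): /h/ is the second consonant of a word-final cluster /fh/, so it deletes. /vampeexeziompaafh/ → vampeexeziompaaf.

vampeexeziompaaf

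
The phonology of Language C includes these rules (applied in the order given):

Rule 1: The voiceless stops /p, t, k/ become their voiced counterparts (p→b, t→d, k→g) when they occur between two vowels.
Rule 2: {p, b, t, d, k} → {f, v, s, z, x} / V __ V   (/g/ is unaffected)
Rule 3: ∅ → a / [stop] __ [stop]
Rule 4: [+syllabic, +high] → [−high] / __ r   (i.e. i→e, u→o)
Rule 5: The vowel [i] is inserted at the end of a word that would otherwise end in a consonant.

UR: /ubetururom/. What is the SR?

uvezororomi

Rule 1 (intervocalic voicing): /t/ is a voiceless stop between vowels /e/ and /u/, so it voices to [d]. /ubetururom/ → ubedururom.
Rule 2 (intervocalic spirantization): /b/ is a stop between vowels /u/ and /e/, so it spirantizes to the fricative [v]. /d/ is a stop between vowels /e/ and /u/, so it spirantizes to the fricative [z]. /ubedururom/ → uvezururom.
Rule 3 (stop-cluster a-epenthesis): no segment meets the environment; /uvezururom/ is unchanged.
Rule 4 (pre-rhotic lowering): /u/ is a high vowel immediately before /r/, so it lowers to [o]. /u/ is a high vowel immediately before /r/, so it lowers to [o]. /uvezururom/ → uvezororom.
Rule 5 (final i-epenthesis): the form ends in the consonant /m/, so [i] is inserted word-finally. /uvezororom/ → uvezororomi.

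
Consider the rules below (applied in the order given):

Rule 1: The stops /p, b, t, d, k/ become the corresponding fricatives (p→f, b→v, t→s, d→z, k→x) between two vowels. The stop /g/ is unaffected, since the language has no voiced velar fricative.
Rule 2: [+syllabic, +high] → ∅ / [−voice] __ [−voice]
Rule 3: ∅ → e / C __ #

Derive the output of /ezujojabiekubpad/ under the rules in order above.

Rule 1 (intervocalic spirantization): /b/ is a stop between vowels /a/ and /i/, so it spirantizes to the fricative [v]. /k/ is a stop between vowels /e/ and /u/, so it spirantizes to the fricative [x]. /ezujojabiekubpad/ → ezujojaviexubpad.
Rule 2 (high vowel syncope): no segment meets the environment; /ezujojaviexubpad/ is unchanged.
Rule 3 (final e-epenthesis): the form ends in the consonant /d/, so [e] is inserted word-finally. /ezujojaviexubpad/ → ezujojaviexubpade.

ezujojaviexubpade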